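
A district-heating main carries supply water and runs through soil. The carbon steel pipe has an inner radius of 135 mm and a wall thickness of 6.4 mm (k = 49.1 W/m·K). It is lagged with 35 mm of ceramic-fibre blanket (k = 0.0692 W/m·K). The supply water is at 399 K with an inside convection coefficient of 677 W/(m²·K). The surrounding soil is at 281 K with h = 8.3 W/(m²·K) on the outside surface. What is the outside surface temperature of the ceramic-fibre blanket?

T ≈ 302 K

Per-layer cylindrical resistances, series-summed:
R_inner film = 1/(h_i·2πr₁L) = 1/(677×2π×0.135×1) = 0.001741 K/W
R_carbon steel pipe wall = ln(141.4/135)/(2π×49.1×1) = 1.501×10^-4 K/W
R_ceramic-fibre blanket = ln(176.4/141.4)/(2π×0.0692×1) = 0.5087 K/W
R_outer film = 1/(h_o·2πr_oL) = 1/(8.3×2π×0.1764×1) = 0.1087 K/W
R_total = 0.6193 K/W
Q = ΔT/R_total = 118/0.6193
Q = 191 W/m
T_interface = T_inner − Q·ΣR(inner→interface) = 399 − 191×0.5105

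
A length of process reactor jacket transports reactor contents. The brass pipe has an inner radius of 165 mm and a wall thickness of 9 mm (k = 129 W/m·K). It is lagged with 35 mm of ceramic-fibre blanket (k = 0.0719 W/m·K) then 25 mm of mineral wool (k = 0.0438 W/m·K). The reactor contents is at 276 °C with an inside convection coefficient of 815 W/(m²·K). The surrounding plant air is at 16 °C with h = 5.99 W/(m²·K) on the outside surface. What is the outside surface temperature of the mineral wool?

Treating each annulus and film as a series resistance:
R_inner film = 1/(h_i·2πr₁L) = 1/(815×2π×0.165×1) = 0.001184 K/W
R_brass pipe wall = ln(174/165)/(2π×129×1) = 6.552×10^-5 K/W
R_ceramic-fibre blanket = ln(209/174)/(2π×0.0719×1) = 0.4057 K/W
R_mineral wool = ln(234/209)/(2π×0.0438×1) = 0.4106 K/W
R_outer film = 1/(h_o·2πr_oL) = 1/(5.99×2π×0.234×1) = 0.1135 K/W
R_total = 0.9311 K/W
Q = ΔT/R_total = 260/0.9311
Q = 279 W/m
T_interface = T_inner − Q·ΣR(inner→interface) = 276 − 279×0.8175

T ≈ 47.7 °C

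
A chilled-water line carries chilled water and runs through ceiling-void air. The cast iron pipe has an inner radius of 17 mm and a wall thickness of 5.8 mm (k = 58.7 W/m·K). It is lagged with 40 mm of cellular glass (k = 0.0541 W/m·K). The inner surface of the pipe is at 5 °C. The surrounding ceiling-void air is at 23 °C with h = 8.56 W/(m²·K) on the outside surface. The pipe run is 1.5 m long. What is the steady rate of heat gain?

Cylindrical conduction, so R = ln(r₂/r₁)/(2πkL) per layer, in series:
R_cast iron pipe wall = ln(22.8/17)/(2π×58.7×1.5) = 5.306×10^-4 K/W
R_cellular glass = ln(62.8/22.8)/(2π×0.0541×1.5) = 1.987 K/W
R_outer film = 1/(h_o·2πr_oL) = 1/(8.56×2π×0.0628×1.5) = 0.1974 K/W
R_total = 2.185 K/W
Q = ΔT/R_total = 18/2.185

Q ≈ 8.24 W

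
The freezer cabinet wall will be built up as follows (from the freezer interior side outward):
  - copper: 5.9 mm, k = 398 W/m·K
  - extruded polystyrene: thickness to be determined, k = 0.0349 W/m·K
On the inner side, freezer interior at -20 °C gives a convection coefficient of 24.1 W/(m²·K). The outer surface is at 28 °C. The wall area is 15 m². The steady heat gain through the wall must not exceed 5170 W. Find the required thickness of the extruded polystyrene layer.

Series thermal resistances:
R_inner film = 1/(h_i·A) = 1/(24.1×15) = 0.002766 K/W
R_copper = L/(kA) = 0.0059/(398×15) = 9.883×10^-7 K/W
Sum of the known resistances R_other = 0.002767 K/W
Required total resistance R_tot = ΔT/Q_allow = 48/5170 = 0.009284 K/W
R_extruded polystyrene = R_tot − R_other = 0.006517 K/W
L = R·k·A = 0.006517×0.0349×15

L ≈ 3.41 mm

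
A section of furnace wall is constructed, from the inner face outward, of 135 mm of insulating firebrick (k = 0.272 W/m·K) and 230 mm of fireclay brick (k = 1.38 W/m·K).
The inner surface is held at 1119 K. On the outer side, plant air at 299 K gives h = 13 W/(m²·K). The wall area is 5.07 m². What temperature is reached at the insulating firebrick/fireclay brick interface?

T ≈ 569 K

Using the resistance-network approach (series):
R_insulating firebrick = L/(kA) = 0.135/(0.272×5.07) = 0.09789 K/W
R_fireclay brick = L/(kA) = 0.23/(1.38×5.07) = 0.03287 K/W
R_outer film = 1/(h_o·A) = 1/(13×5.07) = 0.01517 K/W
R_total = 0.1459 K/W;  Q = ΔT/R_total = 820/0.1459 = 5619 W
T_interface = T_inner − Q·ΣR(inner→interface) = 1119 − 5620×0.09789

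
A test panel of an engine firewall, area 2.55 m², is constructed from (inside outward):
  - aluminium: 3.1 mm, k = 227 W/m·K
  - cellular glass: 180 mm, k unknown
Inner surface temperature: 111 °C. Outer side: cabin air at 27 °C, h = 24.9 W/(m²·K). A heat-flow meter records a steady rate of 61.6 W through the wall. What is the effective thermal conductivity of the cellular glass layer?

Series thermal resistances:
R_aluminium = L/(kA) = 0.0031/(227×2.55) = 5.355×10^-6 K/W
R_outer film = 1/(h_o·A) = 1/(24.9×2.55) = 0.01575 K/W
Sum of known resistances R_other = 0.01575 K/W
Total R = ΔT/Q = 84/61.6 = 1.364 K/W
R_cellular glass = R_total − R_other = 1.348 K/W
k = L/(R·A) = 0.18/(1.348×2.55)

k ≈ 0.0524 W/(m·K)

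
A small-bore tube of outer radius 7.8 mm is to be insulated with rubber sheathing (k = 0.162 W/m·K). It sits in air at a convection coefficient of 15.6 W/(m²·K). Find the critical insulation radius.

For a cylinder r_cr = k/h = 0.162/15.6
r_cr = 10.4 mm; since the bare radius (7.8 mm) is below r_cr, adding a thin layer of insulation will *increase* heat loss.

r_cr ≈ 10.4 mm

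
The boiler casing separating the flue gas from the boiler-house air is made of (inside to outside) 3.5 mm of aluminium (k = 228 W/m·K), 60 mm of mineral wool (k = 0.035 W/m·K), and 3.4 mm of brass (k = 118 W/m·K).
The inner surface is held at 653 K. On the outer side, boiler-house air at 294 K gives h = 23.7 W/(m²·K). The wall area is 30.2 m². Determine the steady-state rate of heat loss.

Model the wall as resistances in series:
R_aluminium = L/(kA) = 0.0035/(228×30.2) = 5.083×10^-7 K/W
R_mineral wool = L/(kA) = 0.06/(0.035×30.2) = 0.05676 K/W
R_brass = L/(kA) = 0.0034/(118×30.2) = 9.541×10^-7 K/W
R_outer film = 1/(h_o·A) = 1/(23.7×30.2) = 0.001397 K/W
R_total = 0.05816 K/W
Q = ΔT / R_total = 359 / 0.05816

Q ≈ 6170 W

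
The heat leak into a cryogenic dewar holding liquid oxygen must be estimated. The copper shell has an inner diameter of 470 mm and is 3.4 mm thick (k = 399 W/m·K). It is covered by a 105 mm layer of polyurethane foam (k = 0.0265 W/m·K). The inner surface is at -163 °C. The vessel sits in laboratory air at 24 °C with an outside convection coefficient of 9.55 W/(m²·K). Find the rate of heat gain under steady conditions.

Each spherical layer contributes R = (1/r_i − 1/r_o)/(4πk):
R_copper shell = (1/0.235 − 1/0.2384)/(4π×399) = 1.21×10^-5 K/W
R_polyurethane foam = (1/0.2384 − 1/0.3434)/(4π×0.0265) = 3.851 K/W
R_outer film = 1/(h·4πr_o²) = 1/(9.55×4π×0.3434²) = 0.07066 K/W
R_total = 3.922 K/W
Q = ΔT/R_total = 187/3.922

Q ≈ 47.7 W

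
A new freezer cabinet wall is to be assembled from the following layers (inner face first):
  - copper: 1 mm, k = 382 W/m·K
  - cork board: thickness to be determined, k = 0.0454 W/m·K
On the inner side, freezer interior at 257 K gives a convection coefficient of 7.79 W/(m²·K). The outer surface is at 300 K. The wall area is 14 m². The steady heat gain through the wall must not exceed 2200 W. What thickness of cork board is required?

Thermal resistances in series:
R_inner film = 1/(h_i·A) = 1/(7.79×14) = 0.009169 K/W
R_copper = L/(kA) = 0.001/(382×14) = 1.87×10^-7 K/W
Sum of the known resistances R_other = 0.009169 K/W
Required total resistance R_tot = ΔT/Q_allow = 43/2200 = 0.01955 K/W
R_cork board = R_tot − R_other = 0.01038 K/W
L = R·k·A = 0.01038×0.0454×14

L ≈ 6.59 mm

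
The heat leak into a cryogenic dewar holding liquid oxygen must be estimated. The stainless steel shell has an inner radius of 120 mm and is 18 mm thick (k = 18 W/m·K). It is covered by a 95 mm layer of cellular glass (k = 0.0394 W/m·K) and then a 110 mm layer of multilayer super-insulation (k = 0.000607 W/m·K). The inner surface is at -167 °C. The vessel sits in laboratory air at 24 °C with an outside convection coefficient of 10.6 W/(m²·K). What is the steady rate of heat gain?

Each spherical layer contributes R = (1/r_i − 1/r_o)/(4πk):
R_stainless steel shell = (1/0.12 − 1/0.138)/(4π×18) = 0.004805 K/W
R_cellular glass = (1/0.138 − 1/0.233)/(4π×0.0394) = 5.967 K/W
R_multilayer super-insulation = (1/0.233 − 1/0.343)/(4π×0.000607) = 180.4 K/W
R_outer film = 1/(h·4πr_o²) = 1/(10.6×4π×0.343²) = 0.06381 K/W
R_total = 186.5 K/W
Q = ΔT/R_total = 191/186.5

Q ≈ 1.02 W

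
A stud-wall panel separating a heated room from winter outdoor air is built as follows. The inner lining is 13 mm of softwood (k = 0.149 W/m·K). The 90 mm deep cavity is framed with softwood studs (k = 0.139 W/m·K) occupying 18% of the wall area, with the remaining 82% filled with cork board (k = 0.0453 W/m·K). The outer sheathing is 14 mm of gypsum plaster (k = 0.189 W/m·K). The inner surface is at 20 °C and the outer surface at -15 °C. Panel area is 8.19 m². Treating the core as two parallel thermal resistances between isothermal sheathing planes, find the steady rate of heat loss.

Q ≈ 178 W

Sheathing layers in series; stud and cavity paths in parallel between them.
R_inner = 0.013/(0.149×8.19) = 0.01065 K/W
R_stud  = 0.09/(0.139×0.18×8.19) = 0.4392 K/W
R_cav   = 0.09/(0.0453×0.82×8.19) = 0.2958 K/W
1/R_core = 1/R_stud + 1/R_cav → R_core = 0.1768 K/W
R_outer = 0.014/(0.189×8.19) = 0.009044 K/W
R_total = 0.1965 K/W
Q = ΔT/R_total = 35/0.1965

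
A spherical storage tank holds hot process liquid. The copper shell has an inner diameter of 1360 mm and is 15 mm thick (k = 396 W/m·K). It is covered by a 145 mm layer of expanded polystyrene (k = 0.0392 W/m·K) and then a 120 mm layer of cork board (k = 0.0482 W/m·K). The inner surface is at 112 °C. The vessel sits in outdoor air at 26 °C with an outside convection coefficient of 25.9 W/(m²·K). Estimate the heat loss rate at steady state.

Q ≈ 114 W

For a spherical shell R = (1/r₁ − 1/r₂)/(4πk); film R = 1/(h·4πr²). In series:
R_copper shell = (1/0.68 − 1/0.695)/(4π×396) = 6.378×10^-6 K/W
R_expanded polystyrene = (1/0.695 − 1/0.84)/(4π×0.0392) = 0.5042 K/W
R_cork board = (1/0.84 − 1/0.96)/(4π×0.0482) = 0.2457 K/W
R_outer film = 1/(h·4πr_o²) = 1/(25.9×4π×0.96²) = 0.003334 K/W
R_total = 0.7532 K/W
Q = ΔT/R_total = 86/0.7532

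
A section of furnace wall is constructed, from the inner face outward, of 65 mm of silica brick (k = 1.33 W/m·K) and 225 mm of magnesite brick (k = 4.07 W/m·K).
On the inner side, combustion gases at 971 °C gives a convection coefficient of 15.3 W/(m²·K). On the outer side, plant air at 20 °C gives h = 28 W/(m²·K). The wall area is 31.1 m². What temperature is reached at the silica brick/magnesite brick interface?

Model the wall as resistances in series:
R_inner film = 1/(h_i·A) = 1/(15.3×31.1) = 0.002102 K/W
R_silica brick = L/(kA) = 0.065/(1.33×31.1) = 0.001571 K/W
R_magnesite brick = L/(kA) = 0.225/(4.07×31.1) = 0.001778 K/W
R_outer film = 1/(h_o·A) = 1/(28×31.1) = 0.001148 K/W
R_total = 0.006599 K/W;  Q = ΔT/R_total = 951/0.006599 = 144100 W
T_interface = T_inner − Q·ΣR(inner→interface) = 971 − 144000×0.003673

T ≈ 442 °C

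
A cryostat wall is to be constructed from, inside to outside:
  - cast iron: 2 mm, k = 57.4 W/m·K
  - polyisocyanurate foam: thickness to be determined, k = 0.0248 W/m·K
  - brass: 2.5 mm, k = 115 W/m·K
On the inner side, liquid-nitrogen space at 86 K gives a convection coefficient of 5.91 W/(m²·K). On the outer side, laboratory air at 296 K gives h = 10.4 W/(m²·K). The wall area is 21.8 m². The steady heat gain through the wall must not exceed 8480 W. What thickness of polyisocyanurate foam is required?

Thermal resistances in series:
R_inner film = 1/(h_i·A) = 1/(5.91×21.8) = 0.007762 K/W
R_cast iron = L/(kA) = 0.002/(57.4×21.8) = 1.598×10^-6 K/W
R_brass = L/(kA) = 0.0025/(115×21.8) = 9.972×10^-7 K/W
R_outer film = 1/(h_o·A) = 1/(10.4×21.8) = 0.004411 K/W
Sum of the known resistances R_other = 0.01218 K/W
Required total resistance R_tot = ΔT/Q_allow = 210/8480 = 0.02476 K/W
R_polyisocyanurate foam = R_tot − R_other = 0.01259 K/W
L = R·k·A = 0.01259×0.0248×21.8

L ≈ 6.81 mm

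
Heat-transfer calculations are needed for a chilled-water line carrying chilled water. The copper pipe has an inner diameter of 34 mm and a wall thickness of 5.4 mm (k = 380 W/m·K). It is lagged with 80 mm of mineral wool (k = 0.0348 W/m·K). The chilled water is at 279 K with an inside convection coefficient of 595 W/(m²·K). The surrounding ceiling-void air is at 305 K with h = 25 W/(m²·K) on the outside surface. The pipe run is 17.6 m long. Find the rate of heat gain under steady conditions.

Cylindrical conduction, so R = ln(r₂/r₁)/(2πkL) per layer, in series:
R_inner film = 1/(h_i·2πr₁L) = 1/(595×2π×0.017×17.6) = 8.94×10^-4 K/W
R_copper pipe wall = ln(22.4/17)/(2π×380×17.6) = 6.564×10^-6 K/W
R_mineral wool = ln(102.4/22.4)/(2π×0.0348×17.6) = 0.3949 K/W
R_outer film = 1/(h_o·2πr_oL) = 1/(25×2π×0.1024×17.6) = 0.003532 K/W
R_total = 0.3994 K/W
Q = ΔT/R_total = 26/0.3994

Q ≈ 65.1 W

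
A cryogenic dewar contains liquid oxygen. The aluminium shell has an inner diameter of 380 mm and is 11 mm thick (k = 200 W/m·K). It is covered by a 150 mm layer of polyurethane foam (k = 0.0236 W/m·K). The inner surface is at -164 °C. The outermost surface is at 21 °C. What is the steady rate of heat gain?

Q ≈ 25.8 W

Each spherical layer contributes R = (1/r_i − 1/r_o)/(4πk):
R_aluminium shell = (1/0.19 − 1/0.201)/(4π×200) = 1.146×10^-4 K/W
R_polyurethane foam = (1/0.201 − 1/0.351)/(4π×0.0236) = 7.169 K/W
R_total = 7.169 K/W
Q = ΔT/R_total = 185/7.169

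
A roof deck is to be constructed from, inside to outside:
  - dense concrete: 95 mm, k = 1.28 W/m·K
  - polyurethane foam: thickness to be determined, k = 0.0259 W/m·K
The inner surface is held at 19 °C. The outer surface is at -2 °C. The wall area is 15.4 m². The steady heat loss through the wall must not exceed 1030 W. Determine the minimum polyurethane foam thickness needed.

Using the resistance-network approach (series):
R_dense concrete = L/(kA) = 0.095/(1.28×15.4) = 0.004819 K/W
Sum of the known resistances R_other = 0.004819 K/W
Required total resistance R_tot = ΔT/Q_allow = 21/1030 = 0.02039 K/W
R_polyurethane foam = R_tot − R_other = 0.01557 K/W
L = R·k·A = 0.01557×0.0259×15.4

L ≈ 6.21 mm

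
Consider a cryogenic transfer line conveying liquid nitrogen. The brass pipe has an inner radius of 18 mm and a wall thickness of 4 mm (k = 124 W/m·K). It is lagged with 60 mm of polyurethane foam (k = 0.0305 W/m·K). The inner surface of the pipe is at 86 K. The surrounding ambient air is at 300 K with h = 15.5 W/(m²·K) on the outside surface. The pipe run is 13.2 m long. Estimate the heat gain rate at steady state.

Q ≈ 404 W

Per-layer cylindrical resistances, series-summed:
R_brass pipe wall = ln(22/18)/(2π×124×13.2) = 1.951×10^-5 K/W
R_polyurethane foam = ln(82/22)/(2π×0.0305×13.2) = 0.5201 K/W
R_outer film = 1/(h_o·2πr_oL) = 1/(15.5×2π×0.082×13.2) = 0.009486 K/W
R_total = 0.5296 K/W
Q = ΔT/R_total = 214/0.5296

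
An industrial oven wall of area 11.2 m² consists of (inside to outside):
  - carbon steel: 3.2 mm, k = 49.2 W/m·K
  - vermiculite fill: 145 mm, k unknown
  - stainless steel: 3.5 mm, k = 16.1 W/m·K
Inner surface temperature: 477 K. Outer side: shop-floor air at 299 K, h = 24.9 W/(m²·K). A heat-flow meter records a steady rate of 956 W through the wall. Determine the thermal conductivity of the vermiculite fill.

k ≈ 0.0709 W/(m·K)

Thermal resistances in series:
R_carbon steel = L/(kA) = 0.0032/(49.2×11.2) = 5.807×10^-6 K/W
R_stainless steel = L/(kA) = 0.0035/(16.1×11.2) = 1.941×10^-5 K/W
R_outer film = 1/(h_o·A) = 1/(24.9×11.2) = 0.003586 K/W
Sum of known resistances R_other = 0.003611 K/W
Total R = ΔT/Q = 178/956 = 0.1862 K/W
R_vermiculite fill = R_total − R_other = 0.1826 K/W
k = L/(R·A) = 0.145/(0.1826×11.2)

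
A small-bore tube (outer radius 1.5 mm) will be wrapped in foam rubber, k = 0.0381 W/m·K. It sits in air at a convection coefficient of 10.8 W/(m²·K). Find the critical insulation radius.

For a cylinder r_cr = k/h = 0.0381/10.8
r_cr = 3.53 mm; since the bare radius (1.5 mm) is below r_cr, adding a thin layer of insulation will *increase* heat loss.

r_cr ≈ 3.53 mm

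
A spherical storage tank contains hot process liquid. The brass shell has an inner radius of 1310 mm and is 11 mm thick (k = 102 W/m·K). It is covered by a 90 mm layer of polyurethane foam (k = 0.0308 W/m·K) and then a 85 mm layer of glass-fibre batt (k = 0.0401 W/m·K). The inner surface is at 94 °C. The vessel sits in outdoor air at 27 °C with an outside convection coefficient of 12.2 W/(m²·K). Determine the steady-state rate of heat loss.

Q ≈ 323 W

For a spherical shell R = (1/r₁ − 1/r₂)/(4πk); film R = 1/(h·4πr²). In series:
R_brass shell = (1/1.31 − 1/1.321)/(4π×102) = 4.959×10^-6 K/W
R_polyurethane foam = (1/1.321 − 1/1.411)/(4π×0.0308) = 0.1248 K/W
R_glass-fibre batt = (1/1.411 − 1/1.496)/(4π×0.0401) = 0.07991 K/W
R_outer film = 1/(h·4πr_o²) = 1/(12.2×4π×1.496²) = 0.002915 K/W
R_total = 0.2076 K/W
Q = ΔT/R_total = 67/0.2076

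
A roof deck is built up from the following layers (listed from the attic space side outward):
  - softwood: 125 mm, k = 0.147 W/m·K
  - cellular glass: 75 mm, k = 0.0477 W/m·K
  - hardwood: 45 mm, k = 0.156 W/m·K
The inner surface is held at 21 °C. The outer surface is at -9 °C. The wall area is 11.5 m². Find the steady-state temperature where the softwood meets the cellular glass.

T ≈ 11.6 °C

Using the resistance-network approach (series):
R_softwood = L/(kA) = 0.125/(0.147×11.5) = 0.07394 K/W
R_cellular glass = L/(kA) = 0.075/(0.0477×11.5) = 0.1367 K/W
R_hardwood = L/(kA) = 0.045/(0.156×11.5) = 0.02508 K/W
R_total = 0.2358 K/W;  Q = ΔT/R_total = 30/0.2358 = 127.3 W
T_interface = T_inner − Q·ΣR(inner→interface) = 21 − 127×0.07394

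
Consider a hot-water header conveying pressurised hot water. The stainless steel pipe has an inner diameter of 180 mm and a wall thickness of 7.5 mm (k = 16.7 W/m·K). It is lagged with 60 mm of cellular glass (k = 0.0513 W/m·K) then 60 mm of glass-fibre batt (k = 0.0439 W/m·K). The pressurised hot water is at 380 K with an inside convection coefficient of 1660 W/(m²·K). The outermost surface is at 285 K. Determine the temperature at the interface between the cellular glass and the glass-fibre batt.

T ≈ 327 K

Radial resistances (cylindrical: R_cond = ln(r_o/r_i)/(2πkL), R_conv = 1/(h·2πrL)):
R_inner film = 1/(h_i·2πr₁L) = 1/(1660×2π×0.09×1) = 0.001065 K/W
R_stainless steel pipe wall = ln(97.5/90)/(2π×16.7×1) = 7.628×10^-4 K/W
R_cellular glass = ln(157.5/97.5)/(2π×0.0513×1) = 1.488 K/W
R_glass-fibre batt = ln(217.5/157.5)/(2π×0.0439×1) = 1.17 K/W
R_total = 2.66 K/W
Q = ΔT/R_total = 95/2.66
Q = 35.7 W/m
T_interface = T_inner − Q·ΣR(inner→interface) = 380 − 35.7×1.49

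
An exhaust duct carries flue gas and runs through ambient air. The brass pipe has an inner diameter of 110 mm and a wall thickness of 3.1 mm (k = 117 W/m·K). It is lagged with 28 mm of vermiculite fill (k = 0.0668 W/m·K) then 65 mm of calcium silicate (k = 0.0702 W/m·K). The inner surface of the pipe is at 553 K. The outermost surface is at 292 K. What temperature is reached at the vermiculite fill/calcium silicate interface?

Radial resistances (cylindrical: R_cond = ln(r_o/r_i)/(2πkL), R_conv = 1/(h·2πrL)):
R_brass pipe wall = ln(58.1/55)/(2π×117×1) = 7.459×10^-5 K/W
R_vermiculite fill = ln(86.1/58.1)/(2π×0.0668×1) = 0.9372 K/W
R_calcium silicate = ln(151.1/86.1)/(2π×0.0702×1) = 1.275 K/W
R_total = 2.212 K/W
Q = ΔT/R_total = 261/2.212
Q = 118 W/m
T_interface = T_inner − Q·ΣR(inner→interface) = 553 − 118×0.9372

T ≈ 442 K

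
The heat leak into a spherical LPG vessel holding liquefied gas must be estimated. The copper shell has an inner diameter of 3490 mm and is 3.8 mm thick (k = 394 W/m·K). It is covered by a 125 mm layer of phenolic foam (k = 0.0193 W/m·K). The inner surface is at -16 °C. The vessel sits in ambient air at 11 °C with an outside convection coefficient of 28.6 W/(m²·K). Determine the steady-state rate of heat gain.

Spherical conduction: R = (1/r_in − 1/r_out)/(4πk) per layer; series-sum.
R_copper shell = (1/1.745 − 1/1.7488)/(4π×394) = 2.515×10^-7 K/W
R_phenolic foam = (1/1.7488 − 1/1.8738)/(4π×0.0193) = 0.1573 K/W
R_outer film = 1/(h·4πr_o²) = 1/(28.6×4π×1.8738²) = 7.925×10^-4 K/W
R_total = 0.1581 K/W
Q = ΔT/R_total = 27/0.1581

Q ≈ 171 W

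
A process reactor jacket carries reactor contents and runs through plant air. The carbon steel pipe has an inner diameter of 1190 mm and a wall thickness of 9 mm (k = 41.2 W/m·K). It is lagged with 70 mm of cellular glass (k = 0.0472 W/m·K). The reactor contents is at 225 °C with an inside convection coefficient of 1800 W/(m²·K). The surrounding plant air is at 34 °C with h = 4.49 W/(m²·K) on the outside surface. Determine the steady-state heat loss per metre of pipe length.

For a radial system each layer contributes R = ln(r_out/r_in)/(2πkL); films add R = 1/(hA).
R_inner film = 1/(h_i·2πr₁L) = 1/(1800×2π×0.595×1) = 1.486×10^-4 K/W
R_carbon steel pipe wall = ln(604/595)/(2π×41.2×1) = 5.799×10^-5 K/W
R_cellular glass = ln(674/604)/(2π×0.0472×1) = 0.3698 K/W
R_outer film = 1/(h_o·2πr_oL) = 1/(4.49×2π×0.674×1) = 0.05259 K/W
R_total = 0.4225 K/W
Q = ΔT/R_total = 191/0.4225

q′ ≈ 452 W/m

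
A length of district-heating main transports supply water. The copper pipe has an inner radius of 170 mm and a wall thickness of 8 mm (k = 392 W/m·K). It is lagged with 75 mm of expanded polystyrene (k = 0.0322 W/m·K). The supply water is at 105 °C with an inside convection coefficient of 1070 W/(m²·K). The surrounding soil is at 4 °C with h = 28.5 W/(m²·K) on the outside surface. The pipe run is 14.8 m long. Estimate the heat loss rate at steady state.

Treating each annulus and film as a series resistance:
R_inner film = 1/(h_i·2πr₁L) = 1/(1070×2π×0.17×14.8) = 5.912×10^-5 K/W
R_copper pipe wall = ln(178/170)/(2π×392×14.8) = 1.262×10^-6 K/W
R_expanded polystyrene = ln(253/178)/(2π×0.0322×14.8) = 0.1174 K/W
R_outer film = 1/(h_o·2πr_oL) = 1/(28.5×2π×0.253×14.8) = 0.001491 K/W
R_total = 0.119 K/W
Q = ΔT/R_total = 101/0.119

Q ≈ 849 W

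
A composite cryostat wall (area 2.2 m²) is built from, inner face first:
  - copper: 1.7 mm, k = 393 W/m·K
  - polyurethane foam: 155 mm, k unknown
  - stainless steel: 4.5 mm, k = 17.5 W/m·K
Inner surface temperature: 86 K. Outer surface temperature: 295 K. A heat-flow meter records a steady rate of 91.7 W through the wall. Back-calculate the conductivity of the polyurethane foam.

k ≈ 0.0309 W/(m·K)

Treating each layer as a thermal resistance in series:
R_copper = L/(kA) = 0.0017/(393×2.2) = 1.966×10^-6 K/W
R_stainless steel = L/(kA) = 0.0045/(17.5×2.2) = 1.169×10^-4 K/W
Sum of known resistances R_other = 1.188×10^-4 K/W
Total R = ΔT/Q = 209/91.7 = 2.279 K/W
R_polyurethane foam = R_total − R_other = 2.279 K/W
k = L/(R·A) = 0.155/(2.279×2.2)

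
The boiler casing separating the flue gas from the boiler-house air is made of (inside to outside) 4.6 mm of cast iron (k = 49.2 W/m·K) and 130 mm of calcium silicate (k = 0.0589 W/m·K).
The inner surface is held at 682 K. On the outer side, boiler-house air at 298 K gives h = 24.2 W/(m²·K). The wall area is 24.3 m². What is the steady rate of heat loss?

Q ≈ 4150 W

Thermal resistances in series:
R_cast iron = L/(kA) = 0.0046/(49.2×24.3) = 3.848×10^-6 K/W
R_calcium silicate = L/(kA) = 0.13/(0.0589×24.3) = 0.09083 K/W
R_outer film = 1/(h_o·A) = 1/(24.2×24.3) = 0.001701 K/W
R_total = 0.09253 K/W
Q = ΔT / R_total = 384 / 0.09253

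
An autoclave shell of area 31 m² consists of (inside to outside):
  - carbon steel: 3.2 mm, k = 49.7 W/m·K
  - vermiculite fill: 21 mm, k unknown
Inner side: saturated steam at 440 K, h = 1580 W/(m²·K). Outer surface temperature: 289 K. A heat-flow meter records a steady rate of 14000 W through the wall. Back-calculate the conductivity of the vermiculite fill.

k ≈ 0.0629 W/(m·K)

Series thermal resistances:
R_inner film = 1/(h_i·A) = 1/(1580×31) = 2.042×10^-5 K/W
R_carbon steel = L/(kA) = 0.0032/(49.7×31) = 2.077×10^-6 K/W
Sum of known resistances R_other = 2.249×10^-5 K/W
Total R = ΔT/Q = 151/14000 = 0.01079 K/W
R_vermiculite fill = R_total − R_other = 0.01076 K/W
k = L/(R·A) = 0.021/(0.01076×31)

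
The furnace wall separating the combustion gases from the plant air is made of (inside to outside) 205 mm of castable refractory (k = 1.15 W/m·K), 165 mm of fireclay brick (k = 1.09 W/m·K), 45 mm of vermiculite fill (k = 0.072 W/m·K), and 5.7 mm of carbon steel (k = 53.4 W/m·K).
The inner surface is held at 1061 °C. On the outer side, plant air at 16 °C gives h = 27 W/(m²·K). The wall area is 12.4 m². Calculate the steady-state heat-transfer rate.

Q ≈ 13100 W

Treating each layer as a thermal resistance in series:
R_castable refractory = L/(kA) = 0.205/(1.15×12.4) = 0.01438 K/W
R_fireclay brick = L/(kA) = 0.165/(1.09×12.4) = 0.01221 K/W
R_vermiculite fill = L/(kA) = 0.045/(0.072×12.4) = 0.0504 K/W
R_carbon steel = L/(kA) = 0.0057/(53.4×12.4) = 8.608×10^-6 K/W
R_outer film = 1/(h_o·A) = 1/(27×12.4) = 0.002987 K/W
R_total = 0.07998 K/W
Q = ΔT / R_total = 1045 / 0.07998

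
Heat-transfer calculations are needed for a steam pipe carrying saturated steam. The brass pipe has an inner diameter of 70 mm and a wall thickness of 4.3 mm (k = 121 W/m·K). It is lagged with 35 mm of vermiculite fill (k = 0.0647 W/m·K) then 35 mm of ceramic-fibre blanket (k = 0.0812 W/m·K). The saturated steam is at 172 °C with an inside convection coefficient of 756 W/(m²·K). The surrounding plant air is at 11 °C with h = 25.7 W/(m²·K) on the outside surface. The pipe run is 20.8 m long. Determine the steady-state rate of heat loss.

For a radial system each layer contributes R = ln(r_out/r_in)/(2πkL); films add R = 1/(hA).
R_inner film = 1/(h_i·2πr₁L) = 1/(756×2π×0.035×20.8) = 2.892×10^-4 K/W
R_brass pipe wall = ln(39.3/35)/(2π×121×20.8) = 7.328×10^-6 K/W
R_vermiculite fill = ln(74.3/39.3)/(2π×0.0647×20.8) = 0.07532 K/W
R_ceramic-fibre blanket = ln(109.3/74.3)/(2π×0.0812×20.8) = 0.03637 K/W
R_outer film = 1/(h_o·2πr_oL) = 1/(25.7×2π×0.1093×20.8) = 0.002724 K/W
R_total = 0.1147 K/W
Q = ΔT/R_total = 161/0.1147

Q ≈ 1400 W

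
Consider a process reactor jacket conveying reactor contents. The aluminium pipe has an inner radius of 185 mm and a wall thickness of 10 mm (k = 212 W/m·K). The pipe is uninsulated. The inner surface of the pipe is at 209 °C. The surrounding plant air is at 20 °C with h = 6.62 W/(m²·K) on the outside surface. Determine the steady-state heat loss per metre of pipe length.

q′ ≈ 1530 W/m

Cylindrical conduction, so R = ln(r₂/r₁)/(2πkL) per layer, in series:
R_aluminium pipe wall = ln(195/185)/(2π×212×1) = 3.952×10^-5 K/W
R_outer film = 1/(h_o·2πr_oL) = 1/(6.62×2π×0.195×1) = 0.1233 K/W
R_total = 0.1233 K/W
Q = ΔT/R_total = 189/0.1233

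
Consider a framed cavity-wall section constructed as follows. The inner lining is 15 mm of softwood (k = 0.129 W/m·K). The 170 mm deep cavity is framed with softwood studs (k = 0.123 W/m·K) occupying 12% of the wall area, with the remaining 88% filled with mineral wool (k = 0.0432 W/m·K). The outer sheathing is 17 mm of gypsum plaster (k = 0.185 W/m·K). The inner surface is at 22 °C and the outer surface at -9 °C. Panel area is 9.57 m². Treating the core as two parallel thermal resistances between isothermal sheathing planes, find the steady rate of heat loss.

Q ≈ 86.5 W

Sheathing layers in series; stud and cavity paths in parallel between them.
R_inner = 0.015/(0.129×9.57) = 0.01215 K/W
R_stud  = 0.17/(0.123×0.12×9.57) = 1.204 K/W
R_cav   = 0.17/(0.0432×0.88×9.57) = 0.4673 K/W
1/R_core = 1/R_stud + 1/R_cav → R_core = 0.3366 K/W
R_outer = 0.017/(0.185×9.57) = 0.009602 K/W
R_total = 0.3583 K/W
Q = ΔT/R_total = 31/0.3583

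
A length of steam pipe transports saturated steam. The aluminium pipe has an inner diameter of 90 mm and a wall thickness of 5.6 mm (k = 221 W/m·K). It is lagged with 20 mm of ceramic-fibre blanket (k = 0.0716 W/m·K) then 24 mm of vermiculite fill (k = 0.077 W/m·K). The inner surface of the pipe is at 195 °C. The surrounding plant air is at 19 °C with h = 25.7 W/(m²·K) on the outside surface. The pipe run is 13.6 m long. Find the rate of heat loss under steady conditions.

Q ≈ 1700 W

Per-layer cylindrical resistances, series-summed:
R_aluminium pipe wall = ln(50.6/45)/(2π×221×13.6) = 6.211×10^-6 K/W
R_ceramic-fibre blanket = ln(70.6/50.6)/(2π×0.0716×13.6) = 0.05444 K/W
R_vermiculite fill = ln(94.6/70.6)/(2π×0.077×13.6) = 0.04447 K/W
R_outer film = 1/(h_o·2πr_oL) = 1/(25.7×2π×0.0946×13.6) = 0.004813 K/W
R_total = 0.1037 K/W
Q = ΔT/R_total = 176/0.1037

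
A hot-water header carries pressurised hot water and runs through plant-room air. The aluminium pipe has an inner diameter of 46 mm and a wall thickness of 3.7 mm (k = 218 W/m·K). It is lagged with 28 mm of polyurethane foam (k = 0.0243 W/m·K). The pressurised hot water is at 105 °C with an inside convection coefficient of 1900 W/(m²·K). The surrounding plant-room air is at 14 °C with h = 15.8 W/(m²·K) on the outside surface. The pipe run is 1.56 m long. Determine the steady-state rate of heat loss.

Q ≈ 29.1 W

Radial resistances (cylindrical: R_cond = ln(r_o/r_i)/(2πkL), R_conv = 1/(h·2πrL)):
R_inner film = 1/(h_i·2πr₁L) = 1/(1900×2π×0.023×1.56) = 0.002335 K/W
R_aluminium pipe wall = ln(26.7/23)/(2π×218×1.56) = 6.981×10^-5 K/W
R_polyurethane foam = ln(54.7/26.7)/(2π×0.0243×1.56) = 3.011 K/W
R_outer film = 1/(h_o·2πr_oL) = 1/(15.8×2π×0.0547×1.56) = 0.118 K/W
R_total = 3.132 K/W
Q = ΔT/R_total = 91/3.132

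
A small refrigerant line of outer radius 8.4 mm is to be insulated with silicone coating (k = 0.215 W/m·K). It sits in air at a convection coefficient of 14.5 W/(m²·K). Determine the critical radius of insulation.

For a cylinder r_cr = k/h = 0.215/14.5
r_cr = 14.8 mm; since the bare radius (8.4 mm) is below r_cr, adding a thin layer of insulation will *increase* heat loss.

r_cr ≈ 14.8 mm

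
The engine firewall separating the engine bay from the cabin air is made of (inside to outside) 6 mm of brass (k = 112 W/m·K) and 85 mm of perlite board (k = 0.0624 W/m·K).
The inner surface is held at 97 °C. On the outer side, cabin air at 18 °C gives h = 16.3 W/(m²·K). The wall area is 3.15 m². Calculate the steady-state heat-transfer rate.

Q ≈ 175 W

Series thermal resistances:
R_brass = L/(kA) = 0.006/(112×3.15) = 1.701×10^-5 K/W
R_perlite board = L/(kA) = 0.085/(0.0624×3.15) = 0.4324 K/W
R_outer film = 1/(h_o·A) = 1/(16.3×3.15) = 0.01948 K/W
R_total = 0.4519 K/W
Q = ΔT / R_total = 79 / 0.4519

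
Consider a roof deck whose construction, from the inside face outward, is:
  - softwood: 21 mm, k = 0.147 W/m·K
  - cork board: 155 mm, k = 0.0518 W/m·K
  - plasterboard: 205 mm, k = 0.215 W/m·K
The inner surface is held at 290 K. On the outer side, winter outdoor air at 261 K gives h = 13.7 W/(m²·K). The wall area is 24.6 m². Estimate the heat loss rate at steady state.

Thermal resistances in series:
R_softwood = L/(kA) = 0.021/(0.147×24.6) = 0.005807 K/W
R_cork board = L/(kA) = 0.155/(0.0518×24.6) = 0.1216 K/W
R_plasterboard = L/(kA) = 0.205/(0.215×24.6) = 0.03876 K/W
R_outer film = 1/(h_o·A) = 1/(13.7×24.6) = 0.002967 K/W
R_total = 0.1692 K/W
Q = ΔT / R_total = 29 / 0.1692

Q ≈ 171 W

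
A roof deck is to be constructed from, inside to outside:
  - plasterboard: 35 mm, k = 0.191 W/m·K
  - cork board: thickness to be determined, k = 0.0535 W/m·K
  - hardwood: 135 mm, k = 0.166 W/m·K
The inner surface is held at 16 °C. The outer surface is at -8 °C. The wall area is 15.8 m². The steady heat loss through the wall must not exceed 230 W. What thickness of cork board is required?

Thermal resistances in series:
R_plasterboard = L/(kA) = 0.035/(0.191×15.8) = 0.0116 K/W
R_hardwood = L/(kA) = 0.135/(0.166×15.8) = 0.05147 K/W
Sum of the known resistances R_other = 0.06307 K/W
Required total resistance R_tot = ΔT/Q_allow = 24/230 = 0.1043 K/W
R_cork board = R_tot − R_other = 0.04128 K/W
L = R·k·A = 0.04128×0.0535×15.8

L ≈ 34.9 mm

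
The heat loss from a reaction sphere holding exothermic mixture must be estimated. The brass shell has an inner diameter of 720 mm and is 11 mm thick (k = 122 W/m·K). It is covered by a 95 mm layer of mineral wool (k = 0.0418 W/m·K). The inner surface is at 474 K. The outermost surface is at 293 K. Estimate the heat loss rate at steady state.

Q ≈ 173 W

Radial (spherical) resistances in series:
R_brass shell = (1/0.36 − 1/0.371)/(4π×122) = 5.372×10^-5 K/W
R_mineral wool = (1/0.371 − 1/0.466)/(4π×0.0418) = 1.046 K/W
R_total = 1.046 K/W
Q = ΔT/R_total = 181/1.046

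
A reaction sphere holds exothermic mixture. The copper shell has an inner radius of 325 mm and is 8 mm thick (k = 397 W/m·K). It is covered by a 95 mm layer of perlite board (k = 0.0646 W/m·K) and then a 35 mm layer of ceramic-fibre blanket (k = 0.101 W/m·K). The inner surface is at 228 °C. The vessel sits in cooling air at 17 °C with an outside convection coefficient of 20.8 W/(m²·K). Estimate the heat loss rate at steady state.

Q ≈ 216 W

Spherical conduction: R = (1/r_in − 1/r_out)/(4πk) per layer; series-sum.
R_copper shell = (1/0.325 − 1/0.333)/(4π×397) = 1.482×10^-5 K/W
R_perlite board = (1/0.333 − 1/0.428)/(4π×0.0646) = 0.8211 K/W
R_ceramic-fibre blanket = (1/0.428 − 1/0.463)/(4π×0.101) = 0.1392 K/W
R_outer film = 1/(h·4πr_o²) = 1/(20.8×4π×0.463²) = 0.01785 K/W
R_total = 0.9781 K/W
Q = ΔT/R_total = 211/0.9781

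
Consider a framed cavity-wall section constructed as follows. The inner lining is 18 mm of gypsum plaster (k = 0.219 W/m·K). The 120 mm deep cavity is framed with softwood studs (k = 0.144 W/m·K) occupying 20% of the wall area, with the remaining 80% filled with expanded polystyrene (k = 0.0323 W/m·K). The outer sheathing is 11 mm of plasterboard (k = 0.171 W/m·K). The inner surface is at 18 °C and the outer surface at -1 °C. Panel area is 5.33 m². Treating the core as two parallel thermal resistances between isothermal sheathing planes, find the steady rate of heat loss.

Sheathing layers in series; stud and cavity paths in parallel between them.
R_inner = 0.018/(0.219×5.33) = 0.01542 K/W
R_stud  = 0.12/(0.144×0.2×5.33) = 0.7817 K/W
R_cav   = 0.12/(0.0323×0.8×5.33) = 0.8713 K/W
1/R_core = 1/R_stud + 1/R_cav → R_core = 0.412 K/W
R_outer = 0.011/(0.171×5.33) = 0.01207 K/W
R_total = 0.4395 K/W
Q = ΔT/R_total = 19/0.4395

Q ≈ 43.2 W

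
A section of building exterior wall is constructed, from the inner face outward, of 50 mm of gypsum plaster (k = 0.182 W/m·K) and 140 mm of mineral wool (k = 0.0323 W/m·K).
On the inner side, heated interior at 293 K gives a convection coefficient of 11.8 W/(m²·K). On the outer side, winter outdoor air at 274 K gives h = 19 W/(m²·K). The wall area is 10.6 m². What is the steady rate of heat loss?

Q ≈ 42.4 W

Treating each layer as a thermal resistance in series:
R_inner film = 1/(h_i·A) = 1/(11.8×10.6) = 0.007995 K/W
R_gypsum plaster = L/(kA) = 0.05/(0.182×10.6) = 0.02592 K/W
R_mineral wool = L/(kA) = 0.14/(0.0323×10.6) = 0.4089 K/W
R_outer film = 1/(h_o·A) = 1/(19×10.6) = 0.004965 K/W
R_total = 0.4478 K/W
Q = ΔT / R_total = 19 / 0.4478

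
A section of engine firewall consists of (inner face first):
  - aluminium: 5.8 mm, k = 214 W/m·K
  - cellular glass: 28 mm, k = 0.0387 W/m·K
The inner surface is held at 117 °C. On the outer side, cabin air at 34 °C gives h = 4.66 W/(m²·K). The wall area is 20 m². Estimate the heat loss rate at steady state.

Q ≈ 1770 W

Series thermal resistances:
R_aluminium = L/(kA) = 0.0058/(214×20) = 1.355×10^-6 K/W
R_cellular glass = L/(kA) = 0.028/(0.0387×20) = 0.03618 K/W
R_outer film = 1/(h_o·A) = 1/(4.66×20) = 0.01073 K/W
R_total = 0.04691 K/W
Q = ΔT / R_total = 83 / 0.04691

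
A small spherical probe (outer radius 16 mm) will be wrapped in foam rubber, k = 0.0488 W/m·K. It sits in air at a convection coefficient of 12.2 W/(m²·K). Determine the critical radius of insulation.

For a sphere r_cr = 2k/h = 2×0.0488/12.2
r_cr = 8 mm; since the bare radius (16 mm) is above r_cr, any added insulation will reduce heat loss.

r_cr ≈ 8 mm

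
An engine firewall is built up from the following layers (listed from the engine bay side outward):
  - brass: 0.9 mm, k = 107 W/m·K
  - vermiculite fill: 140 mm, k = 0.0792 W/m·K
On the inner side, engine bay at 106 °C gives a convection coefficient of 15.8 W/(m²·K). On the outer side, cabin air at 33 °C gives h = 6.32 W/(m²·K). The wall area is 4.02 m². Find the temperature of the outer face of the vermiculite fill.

T ≈ 38.8 °C

Series thermal resistances:
R_inner film = 1/(h_i·A) = 1/(15.8×4.02) = 0.01574 K/W
R_brass = L/(kA) = 0.0009/(107×4.02) = 2.092×10^-6 K/W
R_vermiculite fill = L/(kA) = 0.14/(0.0792×4.02) = 0.4397 K/W
R_outer film = 1/(h_o·A) = 1/(6.32×4.02) = 0.03936 K/W
R_total = 0.4948 K/W;  Q = ΔT/R_total = 73/0.4948 = 147.5 W
T_interface = T_inner − Q·ΣR(inner→interface) = 106 − 148×0.4555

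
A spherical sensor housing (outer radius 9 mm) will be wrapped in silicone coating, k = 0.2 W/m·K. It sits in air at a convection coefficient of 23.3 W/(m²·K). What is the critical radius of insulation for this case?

For a sphere r_cr = 2k/h = 2×0.2/23.3
r_cr = 17.2 mm; since the bare radius (9 mm) is below r_cr, adding a thin layer of insulation will *increase* heat loss.

r_cr ≈ 17.2 mm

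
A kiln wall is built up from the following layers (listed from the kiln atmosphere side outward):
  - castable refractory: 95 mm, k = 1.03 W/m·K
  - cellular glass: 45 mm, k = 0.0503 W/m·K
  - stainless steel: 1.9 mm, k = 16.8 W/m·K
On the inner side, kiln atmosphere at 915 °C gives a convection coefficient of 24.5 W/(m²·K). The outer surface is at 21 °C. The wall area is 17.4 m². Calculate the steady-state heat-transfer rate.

Treating each layer as a thermal resistance in series:
R_inner film = 1/(h_i·A) = 1/(24.5×17.4) = 0.002346 K/W
R_castable refractory = L/(kA) = 0.095/(1.03×17.4) = 0.005301 K/W
R_cellular glass = L/(kA) = 0.045/(0.0503×17.4) = 0.05142 K/W
R_stainless steel = L/(kA) = 0.0019/(16.8×17.4) = 6.5×10^-6 K/W
R_total = 0.05907 K/W
Q = ΔT / R_total = 894 / 0.05907

Q ≈ 15100 W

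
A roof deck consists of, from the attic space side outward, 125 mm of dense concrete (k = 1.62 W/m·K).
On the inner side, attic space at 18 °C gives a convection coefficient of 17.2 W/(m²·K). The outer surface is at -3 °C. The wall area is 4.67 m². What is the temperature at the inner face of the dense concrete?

Treating each layer as a thermal resistance in series:
R_inner film = 1/(h_i·A) = 1/(17.2×4.67) = 0.01245 K/W
R_dense concrete = L/(kA) = 0.125/(1.62×4.67) = 0.01652 K/W
R_total = 0.02897 K/W;  Q = ΔT/R_total = 21/0.02897 = 724.8 W
T_interface = T_inner − Q·ΣR(inner→interface) = 18 − 725×0.01245

T ≈ 8.98 °C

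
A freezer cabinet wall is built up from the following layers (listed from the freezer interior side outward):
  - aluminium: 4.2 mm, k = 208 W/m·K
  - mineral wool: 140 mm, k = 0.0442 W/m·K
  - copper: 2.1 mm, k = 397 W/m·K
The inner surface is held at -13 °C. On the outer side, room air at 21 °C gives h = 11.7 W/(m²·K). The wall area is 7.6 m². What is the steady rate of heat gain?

Model the wall as resistances in series:
R_aluminium = L/(kA) = 0.0042/(208×7.6) = 2.657×10^-6 K/W
R_mineral wool = L/(kA) = 0.14/(0.0442×7.6) = 0.4168 K/W
R_copper = L/(kA) = 0.0021/(397×7.6) = 6.96×10^-7 K/W
R_outer film = 1/(h_o·A) = 1/(11.7×7.6) = 0.01125 K/W
R_total = 0.428 K/W
Q = ΔT / R_total = 34 / 0.428

Q ≈ 79.4 W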